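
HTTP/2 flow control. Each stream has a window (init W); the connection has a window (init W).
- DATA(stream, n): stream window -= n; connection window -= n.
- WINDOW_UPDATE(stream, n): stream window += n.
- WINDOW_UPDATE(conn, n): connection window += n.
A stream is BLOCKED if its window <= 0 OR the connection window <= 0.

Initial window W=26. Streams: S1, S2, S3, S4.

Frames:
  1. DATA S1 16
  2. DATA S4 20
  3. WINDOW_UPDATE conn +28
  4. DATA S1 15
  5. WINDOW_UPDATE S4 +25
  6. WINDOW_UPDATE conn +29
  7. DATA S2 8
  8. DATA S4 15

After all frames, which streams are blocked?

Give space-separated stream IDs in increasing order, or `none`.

Op 1: conn=10 S1=10 S2=26 S3=26 S4=26 blocked=[]
Op 2: conn=-10 S1=10 S2=26 S3=26 S4=6 blocked=[1, 2, 3, 4]
Op 3: conn=18 S1=10 S2=26 S3=26 S4=6 blocked=[]
Op 4: conn=3 S1=-5 S2=26 S3=26 S4=6 blocked=[1]
Op 5: conn=3 S1=-5 S2=26 S3=26 S4=31 blocked=[1]
Op 6: conn=32 S1=-5 S2=26 S3=26 S4=31 blocked=[1]
Op 7: conn=24 S1=-5 S2=18 S3=26 S4=31 blocked=[1]
Op 8: conn=9 S1=-5 S2=18 S3=26 S4=16 blocked=[1]

Answer: S1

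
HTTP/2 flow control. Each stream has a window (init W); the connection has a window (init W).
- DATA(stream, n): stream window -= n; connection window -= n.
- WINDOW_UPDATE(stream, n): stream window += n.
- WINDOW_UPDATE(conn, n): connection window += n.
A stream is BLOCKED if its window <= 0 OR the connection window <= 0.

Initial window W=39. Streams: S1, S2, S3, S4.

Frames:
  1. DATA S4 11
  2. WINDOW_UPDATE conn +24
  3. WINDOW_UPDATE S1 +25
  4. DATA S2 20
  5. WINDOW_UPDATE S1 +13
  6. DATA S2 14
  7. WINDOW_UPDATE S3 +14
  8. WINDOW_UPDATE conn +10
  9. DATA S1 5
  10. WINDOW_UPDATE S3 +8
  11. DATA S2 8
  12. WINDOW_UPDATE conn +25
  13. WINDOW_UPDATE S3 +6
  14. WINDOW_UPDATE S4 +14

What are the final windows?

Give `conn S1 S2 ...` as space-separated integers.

Op 1: conn=28 S1=39 S2=39 S3=39 S4=28 blocked=[]
Op 2: conn=52 S1=39 S2=39 S3=39 S4=28 blocked=[]
Op 3: conn=52 S1=64 S2=39 S3=39 S4=28 blocked=[]
Op 4: conn=32 S1=64 S2=19 S3=39 S4=28 blocked=[]
Op 5: conn=32 S1=77 S2=19 S3=39 S4=28 blocked=[]
Op 6: conn=18 S1=77 S2=5 S3=39 S4=28 blocked=[]
Op 7: conn=18 S1=77 S2=5 S3=53 S4=28 blocked=[]
Op 8: conn=28 S1=77 S2=5 S3=53 S4=28 blocked=[]
Op 9: conn=23 S1=72 S2=5 S3=53 S4=28 blocked=[]
Op 10: conn=23 S1=72 S2=5 S3=61 S4=28 blocked=[]
Op 11: conn=15 S1=72 S2=-3 S3=61 S4=28 blocked=[2]
Op 12: conn=40 S1=72 S2=-3 S3=61 S4=28 blocked=[2]
Op 13: conn=40 S1=72 S2=-3 S3=67 S4=28 blocked=[2]
Op 14: conn=40 S1=72 S2=-3 S3=67 S4=42 blocked=[2]

Answer: 40 72 -3 67 42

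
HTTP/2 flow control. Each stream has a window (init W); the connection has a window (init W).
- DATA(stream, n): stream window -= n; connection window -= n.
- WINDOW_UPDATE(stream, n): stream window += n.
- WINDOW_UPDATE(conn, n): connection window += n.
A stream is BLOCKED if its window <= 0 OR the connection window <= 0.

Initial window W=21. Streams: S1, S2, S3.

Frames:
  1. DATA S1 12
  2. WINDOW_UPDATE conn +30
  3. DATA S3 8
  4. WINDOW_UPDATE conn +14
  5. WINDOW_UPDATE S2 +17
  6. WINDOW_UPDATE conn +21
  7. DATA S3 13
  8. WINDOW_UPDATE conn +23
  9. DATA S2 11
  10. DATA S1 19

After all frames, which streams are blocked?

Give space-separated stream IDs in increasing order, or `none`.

Answer: S1 S3

Derivation:
Op 1: conn=9 S1=9 S2=21 S3=21 blocked=[]
Op 2: conn=39 S1=9 S2=21 S3=21 blocked=[]
Op 3: conn=31 S1=9 S2=21 S3=13 blocked=[]
Op 4: conn=45 S1=9 S2=21 S3=13 blocked=[]
Op 5: conn=45 S1=9 S2=38 S3=13 blocked=[]
Op 6: conn=66 S1=9 S2=38 S3=13 blocked=[]
Op 7: conn=53 S1=9 S2=38 S3=0 blocked=[3]
Op 8: conn=76 S1=9 S2=38 S3=0 blocked=[3]
Op 9: conn=65 S1=9 S2=27 S3=0 blocked=[3]
Op 10: conn=46 S1=-10 S2=27 S3=0 blocked=[1, 3]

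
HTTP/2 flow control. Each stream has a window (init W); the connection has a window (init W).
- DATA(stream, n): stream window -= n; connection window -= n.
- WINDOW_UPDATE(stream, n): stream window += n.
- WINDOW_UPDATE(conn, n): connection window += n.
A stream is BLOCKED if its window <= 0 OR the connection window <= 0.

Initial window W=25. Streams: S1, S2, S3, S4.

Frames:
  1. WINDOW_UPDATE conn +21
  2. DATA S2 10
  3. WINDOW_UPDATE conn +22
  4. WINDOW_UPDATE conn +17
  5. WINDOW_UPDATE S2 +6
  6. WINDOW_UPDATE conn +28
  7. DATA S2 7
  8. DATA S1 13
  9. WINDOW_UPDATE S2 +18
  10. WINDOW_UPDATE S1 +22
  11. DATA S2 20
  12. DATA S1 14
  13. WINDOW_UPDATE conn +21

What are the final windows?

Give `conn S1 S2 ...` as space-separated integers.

Answer: 70 20 12 25 25

Derivation:
Op 1: conn=46 S1=25 S2=25 S3=25 S4=25 blocked=[]
Op 2: conn=36 S1=25 S2=15 S3=25 S4=25 blocked=[]
Op 3: conn=58 S1=25 S2=15 S3=25 S4=25 blocked=[]
Op 4: conn=75 S1=25 S2=15 S3=25 S4=25 blocked=[]
Op 5: conn=75 S1=25 S2=21 S3=25 S4=25 blocked=[]
Op 6: conn=103 S1=25 S2=21 S3=25 S4=25 blocked=[]
Op 7: conn=96 S1=25 S2=14 S3=25 S4=25 blocked=[]
Op 8: conn=83 S1=12 S2=14 S3=25 S4=25 blocked=[]
Op 9: conn=83 S1=12 S2=32 S3=25 S4=25 blocked=[]
Op 10: conn=83 S1=34 S2=32 S3=25 S4=25 blocked=[]
Op 11: conn=63 S1=34 S2=12 S3=25 S4=25 blocked=[]
Op 12: conn=49 S1=20 S2=12 S3=25 S4=25 blocked=[]
Op 13: conn=70 S1=20 S2=12 S3=25 S4=25 blocked=[]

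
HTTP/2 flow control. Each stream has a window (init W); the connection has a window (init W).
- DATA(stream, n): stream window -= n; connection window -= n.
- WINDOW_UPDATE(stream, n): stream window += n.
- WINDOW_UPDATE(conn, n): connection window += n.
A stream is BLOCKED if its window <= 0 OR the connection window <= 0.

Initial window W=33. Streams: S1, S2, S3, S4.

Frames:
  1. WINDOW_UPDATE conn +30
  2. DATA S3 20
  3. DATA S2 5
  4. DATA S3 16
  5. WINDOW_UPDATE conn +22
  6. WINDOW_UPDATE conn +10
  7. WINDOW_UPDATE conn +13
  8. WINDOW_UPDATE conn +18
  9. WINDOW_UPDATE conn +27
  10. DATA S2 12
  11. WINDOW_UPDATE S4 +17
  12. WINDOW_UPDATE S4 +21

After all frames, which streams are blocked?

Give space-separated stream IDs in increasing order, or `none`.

Answer: S3

Derivation:
Op 1: conn=63 S1=33 S2=33 S3=33 S4=33 blocked=[]
Op 2: conn=43 S1=33 S2=33 S3=13 S4=33 blocked=[]
Op 3: conn=38 S1=33 S2=28 S3=13 S4=33 blocked=[]
Op 4: conn=22 S1=33 S2=28 S3=-3 S4=33 blocked=[3]
Op 5: conn=44 S1=33 S2=28 S3=-3 S4=33 blocked=[3]
Op 6: conn=54 S1=33 S2=28 S3=-3 S4=33 blocked=[3]
Op 7: conn=67 S1=33 S2=28 S3=-3 S4=33 blocked=[3]
Op 8: conn=85 S1=33 S2=28 S3=-3 S4=33 blocked=[3]
Op 9: conn=112 S1=33 S2=28 S3=-3 S4=33 blocked=[3]
Op 10: conn=100 S1=33 S2=16 S3=-3 S4=33 blocked=[3]
Op 11: conn=100 S1=33 S2=16 S3=-3 S4=50 blocked=[3]
Op 12: conn=100 S1=33 S2=16 S3=-3 S4=71 blocked=[3]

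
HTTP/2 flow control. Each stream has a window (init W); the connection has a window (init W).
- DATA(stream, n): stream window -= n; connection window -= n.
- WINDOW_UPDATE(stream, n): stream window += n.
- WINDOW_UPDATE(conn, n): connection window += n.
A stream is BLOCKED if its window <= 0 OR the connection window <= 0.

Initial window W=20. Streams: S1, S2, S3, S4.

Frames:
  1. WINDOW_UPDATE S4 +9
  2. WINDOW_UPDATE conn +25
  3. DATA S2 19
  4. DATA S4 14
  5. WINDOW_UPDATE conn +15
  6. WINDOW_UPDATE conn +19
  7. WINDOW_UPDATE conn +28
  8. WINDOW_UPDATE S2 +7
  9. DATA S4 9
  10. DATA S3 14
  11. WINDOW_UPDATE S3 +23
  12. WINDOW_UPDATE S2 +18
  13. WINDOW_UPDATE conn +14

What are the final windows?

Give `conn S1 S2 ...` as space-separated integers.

Op 1: conn=20 S1=20 S2=20 S3=20 S4=29 blocked=[]
Op 2: conn=45 S1=20 S2=20 S3=20 S4=29 blocked=[]
Op 3: conn=26 S1=20 S2=1 S3=20 S4=29 blocked=[]
Op 4: conn=12 S1=20 S2=1 S3=20 S4=15 blocked=[]
Op 5: conn=27 S1=20 S2=1 S3=20 S4=15 blocked=[]
Op 6: conn=46 S1=20 S2=1 S3=20 S4=15 blocked=[]
Op 7: conn=74 S1=20 S2=1 S3=20 S4=15 blocked=[]
Op 8: conn=74 S1=20 S2=8 S3=20 S4=15 blocked=[]
Op 9: conn=65 S1=20 S2=8 S3=20 S4=6 blocked=[]
Op 10: conn=51 S1=20 S2=8 S3=6 S4=6 blocked=[]
Op 11: conn=51 S1=20 S2=8 S3=29 S4=6 blocked=[]
Op 12: conn=51 S1=20 S2=26 S3=29 S4=6 blocked=[]
Op 13: conn=65 S1=20 S2=26 S3=29 S4=6 blocked=[]

Answer: 65 20 26 29 6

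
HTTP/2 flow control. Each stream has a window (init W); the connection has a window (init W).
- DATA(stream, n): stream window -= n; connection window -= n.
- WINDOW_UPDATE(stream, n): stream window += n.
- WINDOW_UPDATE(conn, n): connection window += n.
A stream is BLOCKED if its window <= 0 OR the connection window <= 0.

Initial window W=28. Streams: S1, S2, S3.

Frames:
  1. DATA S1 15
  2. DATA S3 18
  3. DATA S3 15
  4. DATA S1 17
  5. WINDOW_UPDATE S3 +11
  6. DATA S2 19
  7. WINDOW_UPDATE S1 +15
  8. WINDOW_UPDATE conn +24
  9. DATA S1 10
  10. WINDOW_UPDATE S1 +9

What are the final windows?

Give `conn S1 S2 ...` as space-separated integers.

Answer: -42 10 9 6

Derivation:
Op 1: conn=13 S1=13 S2=28 S3=28 blocked=[]
Op 2: conn=-5 S1=13 S2=28 S3=10 blocked=[1, 2, 3]
Op 3: conn=-20 S1=13 S2=28 S3=-5 blocked=[1, 2, 3]
Op 4: conn=-37 S1=-4 S2=28 S3=-5 blocked=[1, 2, 3]
Op 5: conn=-37 S1=-4 S2=28 S3=6 blocked=[1, 2, 3]
Op 6: conn=-56 S1=-4 S2=9 S3=6 blocked=[1, 2, 3]
Op 7: conn=-56 S1=11 S2=9 S3=6 blocked=[1, 2, 3]
Op 8: conn=-32 S1=11 S2=9 S3=6 blocked=[1, 2, 3]
Op 9: conn=-42 S1=1 S2=9 S3=6 blocked=[1, 2, 3]
Op 10: conn=-42 S1=10 S2=9 S3=6 blocked=[1, 2, 3]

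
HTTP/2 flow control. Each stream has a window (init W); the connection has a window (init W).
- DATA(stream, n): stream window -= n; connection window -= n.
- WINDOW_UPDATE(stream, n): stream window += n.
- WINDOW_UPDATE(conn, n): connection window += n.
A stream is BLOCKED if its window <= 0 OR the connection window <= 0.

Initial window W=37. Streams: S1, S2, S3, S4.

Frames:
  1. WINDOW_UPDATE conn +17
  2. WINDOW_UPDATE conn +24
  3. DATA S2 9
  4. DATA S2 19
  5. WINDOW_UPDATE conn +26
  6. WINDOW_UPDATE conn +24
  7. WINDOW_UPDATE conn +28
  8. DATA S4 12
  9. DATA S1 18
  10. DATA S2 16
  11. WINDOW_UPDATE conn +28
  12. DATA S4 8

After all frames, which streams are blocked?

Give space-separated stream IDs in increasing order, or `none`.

Answer: S2

Derivation:
Op 1: conn=54 S1=37 S2=37 S3=37 S4=37 blocked=[]
Op 2: conn=78 S1=37 S2=37 S3=37 S4=37 blocked=[]
Op 3: conn=69 S1=37 S2=28 S3=37 S4=37 blocked=[]
Op 4: conn=50 S1=37 S2=9 S3=37 S4=37 blocked=[]
Op 5: conn=76 S1=37 S2=9 S3=37 S4=37 blocked=[]
Op 6: conn=100 S1=37 S2=9 S3=37 S4=37 blocked=[]
Op 7: conn=128 S1=37 S2=9 S3=37 S4=37 blocked=[]
Op 8: conn=116 S1=37 S2=9 S3=37 S4=25 blocked=[]
Op 9: conn=98 S1=19 S2=9 S3=37 S4=25 blocked=[]
Op 10: conn=82 S1=19 S2=-7 S3=37 S4=25 blocked=[2]
Op 11: conn=110 S1=19 S2=-7 S3=37 S4=25 blocked=[2]
Op 12: conn=102 S1=19 S2=-7 S3=37 S4=17 blocked=[2]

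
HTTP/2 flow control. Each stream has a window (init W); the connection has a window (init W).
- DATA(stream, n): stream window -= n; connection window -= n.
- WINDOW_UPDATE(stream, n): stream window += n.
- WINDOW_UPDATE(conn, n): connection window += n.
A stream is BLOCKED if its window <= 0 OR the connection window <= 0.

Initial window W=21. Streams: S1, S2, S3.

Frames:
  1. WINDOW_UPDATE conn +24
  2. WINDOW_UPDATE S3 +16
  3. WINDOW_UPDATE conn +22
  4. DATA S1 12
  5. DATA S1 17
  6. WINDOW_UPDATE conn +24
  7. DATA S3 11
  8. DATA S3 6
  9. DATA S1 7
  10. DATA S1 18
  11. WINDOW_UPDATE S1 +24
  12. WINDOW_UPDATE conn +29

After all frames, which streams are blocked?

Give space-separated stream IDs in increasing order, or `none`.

Op 1: conn=45 S1=21 S2=21 S3=21 blocked=[]
Op 2: conn=45 S1=21 S2=21 S3=37 blocked=[]
Op 3: conn=67 S1=21 S2=21 S3=37 blocked=[]
Op 4: conn=55 S1=9 S2=21 S3=37 blocked=[]
Op 5: conn=38 S1=-8 S2=21 S3=37 blocked=[1]
Op 6: conn=62 S1=-8 S2=21 S3=37 blocked=[1]
Op 7: conn=51 S1=-8 S2=21 S3=26 blocked=[1]
Op 8: conn=45 S1=-8 S2=21 S3=20 blocked=[1]
Op 9: conn=38 S1=-15 S2=21 S3=20 blocked=[1]
Op 10: conn=20 S1=-33 S2=21 S3=20 blocked=[1]
Op 11: conn=20 S1=-9 S2=21 S3=20 blocked=[1]
Op 12: conn=49 S1=-9 S2=21 S3=20 blocked=[1]

Answer: S1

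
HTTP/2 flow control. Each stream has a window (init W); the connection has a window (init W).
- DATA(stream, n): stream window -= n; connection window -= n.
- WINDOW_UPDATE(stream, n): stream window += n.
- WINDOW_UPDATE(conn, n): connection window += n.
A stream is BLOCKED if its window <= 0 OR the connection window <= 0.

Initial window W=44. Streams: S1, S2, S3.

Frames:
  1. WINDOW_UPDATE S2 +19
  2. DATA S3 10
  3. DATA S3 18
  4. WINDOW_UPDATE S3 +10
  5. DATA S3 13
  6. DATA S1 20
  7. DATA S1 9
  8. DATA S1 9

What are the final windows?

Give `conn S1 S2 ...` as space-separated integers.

Op 1: conn=44 S1=44 S2=63 S3=44 blocked=[]
Op 2: conn=34 S1=44 S2=63 S3=34 blocked=[]
Op 3: conn=16 S1=44 S2=63 S3=16 blocked=[]
Op 4: conn=16 S1=44 S2=63 S3=26 blocked=[]
Op 5: conn=3 S1=44 S2=63 S3=13 blocked=[]
Op 6: conn=-17 S1=24 S2=63 S3=13 blocked=[1, 2, 3]
Op 7: conn=-26 S1=15 S2=63 S3=13 blocked=[1, 2, 3]
Op 8: conn=-35 S1=6 S2=63 S3=13 blocked=[1, 2, 3]

Answer: -35 6 63 13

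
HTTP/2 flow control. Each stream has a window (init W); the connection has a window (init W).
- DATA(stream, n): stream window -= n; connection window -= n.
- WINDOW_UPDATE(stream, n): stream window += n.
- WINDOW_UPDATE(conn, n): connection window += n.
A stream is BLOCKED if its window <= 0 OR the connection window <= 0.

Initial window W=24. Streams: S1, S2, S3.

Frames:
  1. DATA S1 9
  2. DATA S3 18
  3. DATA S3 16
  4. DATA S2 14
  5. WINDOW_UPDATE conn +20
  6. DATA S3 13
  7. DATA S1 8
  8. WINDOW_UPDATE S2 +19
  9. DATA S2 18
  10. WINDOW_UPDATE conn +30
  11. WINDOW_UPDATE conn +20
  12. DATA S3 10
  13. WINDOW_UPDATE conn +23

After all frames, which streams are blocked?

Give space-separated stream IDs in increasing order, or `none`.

Op 1: conn=15 S1=15 S2=24 S3=24 blocked=[]
Op 2: conn=-3 S1=15 S2=24 S3=6 blocked=[1, 2, 3]
Op 3: conn=-19 S1=15 S2=24 S3=-10 blocked=[1, 2, 3]
Op 4: conn=-33 S1=15 S2=10 S3=-10 blocked=[1, 2, 3]
Op 5: conn=-13 S1=15 S2=10 S3=-10 blocked=[1, 2, 3]
Op 6: conn=-26 S1=15 S2=10 S3=-23 blocked=[1, 2, 3]
Op 7: conn=-34 S1=7 S2=10 S3=-23 blocked=[1, 2, 3]
Op 8: conn=-34 S1=7 S2=29 S3=-23 blocked=[1, 2, 3]
Op 9: conn=-52 S1=7 S2=11 S3=-23 blocked=[1, 2, 3]
Op 10: conn=-22 S1=7 S2=11 S3=-23 blocked=[1, 2, 3]
Op 11: conn=-2 S1=7 S2=11 S3=-23 blocked=[1, 2, 3]
Op 12: conn=-12 S1=7 S2=11 S3=-33 blocked=[1, 2, 3]
Op 13: conn=11 S1=7 S2=11 S3=-33 blocked=[3]

Answer: S3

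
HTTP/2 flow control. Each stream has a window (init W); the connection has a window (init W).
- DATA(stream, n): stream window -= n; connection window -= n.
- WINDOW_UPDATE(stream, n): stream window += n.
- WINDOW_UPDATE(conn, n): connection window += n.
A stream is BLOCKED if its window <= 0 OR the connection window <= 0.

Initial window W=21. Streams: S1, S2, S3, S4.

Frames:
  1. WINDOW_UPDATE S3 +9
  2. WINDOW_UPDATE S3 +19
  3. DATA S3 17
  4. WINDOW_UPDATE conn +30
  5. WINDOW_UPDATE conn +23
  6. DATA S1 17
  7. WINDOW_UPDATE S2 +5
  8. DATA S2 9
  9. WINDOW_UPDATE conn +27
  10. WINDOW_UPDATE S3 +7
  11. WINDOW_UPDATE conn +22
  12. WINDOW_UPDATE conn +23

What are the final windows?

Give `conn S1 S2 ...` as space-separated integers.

Op 1: conn=21 S1=21 S2=21 S3=30 S4=21 blocked=[]
Op 2: conn=21 S1=21 S2=21 S3=49 S4=21 blocked=[]
Op 3: conn=4 S1=21 S2=21 S3=32 S4=21 blocked=[]
Op 4: conn=34 S1=21 S2=21 S3=32 S4=21 blocked=[]
Op 5: conn=57 S1=21 S2=21 S3=32 S4=21 blocked=[]
Op 6: conn=40 S1=4 S2=21 S3=32 S4=21 blocked=[]
Op 7: conn=40 S1=4 S2=26 S3=32 S4=21 blocked=[]
Op 8: conn=31 S1=4 S2=17 S3=32 S4=21 blocked=[]
Op 9: conn=58 S1=4 S2=17 S3=32 S4=21 blocked=[]
Op 10: conn=58 S1=4 S2=17 S3=39 S4=21 blocked=[]
Op 11: conn=80 S1=4 S2=17 S3=39 S4=21 blocked=[]
Op 12: conn=103 S1=4 S2=17 S3=39 S4=21 blocked=[]

Answer: 103 4 17 39 21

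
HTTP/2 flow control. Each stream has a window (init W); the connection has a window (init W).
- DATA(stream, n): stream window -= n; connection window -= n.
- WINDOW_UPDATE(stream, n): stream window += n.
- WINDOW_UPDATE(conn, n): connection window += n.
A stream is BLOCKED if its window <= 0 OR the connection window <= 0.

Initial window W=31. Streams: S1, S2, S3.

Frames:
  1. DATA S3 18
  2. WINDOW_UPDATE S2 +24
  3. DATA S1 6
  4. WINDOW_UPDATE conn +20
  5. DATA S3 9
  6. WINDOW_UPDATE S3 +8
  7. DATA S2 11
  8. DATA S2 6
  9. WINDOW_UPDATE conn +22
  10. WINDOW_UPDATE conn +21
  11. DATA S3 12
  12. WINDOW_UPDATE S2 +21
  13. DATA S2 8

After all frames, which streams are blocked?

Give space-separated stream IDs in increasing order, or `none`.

Answer: S3

Derivation:
Op 1: conn=13 S1=31 S2=31 S3=13 blocked=[]
Op 2: conn=13 S1=31 S2=55 S3=13 blocked=[]
Op 3: conn=7 S1=25 S2=55 S3=13 blocked=[]
Op 4: conn=27 S1=25 S2=55 S3=13 blocked=[]
Op 5: conn=18 S1=25 S2=55 S3=4 blocked=[]
Op 6: conn=18 S1=25 S2=55 S3=12 blocked=[]
Op 7: conn=7 S1=25 S2=44 S3=12 blocked=[]
Op 8: conn=1 S1=25 S2=38 S3=12 blocked=[]
Op 9: conn=23 S1=25 S2=38 S3=12 blocked=[]
Op 10: conn=44 S1=25 S2=38 S3=12 blocked=[]
Op 11: conn=32 S1=25 S2=38 S3=0 blocked=[3]
Op 12: conn=32 S1=25 S2=59 S3=0 blocked=[3]
Op 13: conn=24 S1=25 S2=51 S3=0 blocked=[3]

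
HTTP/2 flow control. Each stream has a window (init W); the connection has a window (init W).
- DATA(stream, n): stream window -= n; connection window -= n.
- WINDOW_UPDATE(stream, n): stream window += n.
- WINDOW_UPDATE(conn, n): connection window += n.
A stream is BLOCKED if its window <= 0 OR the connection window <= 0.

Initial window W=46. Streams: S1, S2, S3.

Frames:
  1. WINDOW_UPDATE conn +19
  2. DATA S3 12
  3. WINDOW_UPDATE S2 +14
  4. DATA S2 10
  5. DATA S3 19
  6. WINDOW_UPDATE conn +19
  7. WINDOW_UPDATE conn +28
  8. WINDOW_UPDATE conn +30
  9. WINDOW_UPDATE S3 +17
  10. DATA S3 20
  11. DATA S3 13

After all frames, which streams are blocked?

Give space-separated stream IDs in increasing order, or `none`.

Op 1: conn=65 S1=46 S2=46 S3=46 blocked=[]
Op 2: conn=53 S1=46 S2=46 S3=34 blocked=[]
Op 3: conn=53 S1=46 S2=60 S3=34 blocked=[]
Op 4: conn=43 S1=46 S2=50 S3=34 blocked=[]
Op 5: conn=24 S1=46 S2=50 S3=15 blocked=[]
Op 6: conn=43 S1=46 S2=50 S3=15 blocked=[]
Op 7: conn=71 S1=46 S2=50 S3=15 blocked=[]
Op 8: conn=101 S1=46 S2=50 S3=15 blocked=[]
Op 9: conn=101 S1=46 S2=50 S3=32 blocked=[]
Op 10: conn=81 S1=46 S2=50 S3=12 blocked=[]
Op 11: conn=68 S1=46 S2=50 S3=-1 blocked=[3]

Answer: S3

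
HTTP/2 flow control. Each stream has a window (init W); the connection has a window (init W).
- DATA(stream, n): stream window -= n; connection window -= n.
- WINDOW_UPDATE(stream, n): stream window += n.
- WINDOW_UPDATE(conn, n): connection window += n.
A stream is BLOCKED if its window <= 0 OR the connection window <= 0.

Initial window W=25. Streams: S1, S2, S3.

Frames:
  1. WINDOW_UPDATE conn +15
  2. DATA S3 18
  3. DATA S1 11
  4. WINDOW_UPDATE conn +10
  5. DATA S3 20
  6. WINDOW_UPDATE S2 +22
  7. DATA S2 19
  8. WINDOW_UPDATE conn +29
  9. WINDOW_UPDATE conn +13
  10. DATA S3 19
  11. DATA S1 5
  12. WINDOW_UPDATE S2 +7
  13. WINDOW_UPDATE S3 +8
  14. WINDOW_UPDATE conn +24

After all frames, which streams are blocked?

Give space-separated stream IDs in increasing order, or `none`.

Op 1: conn=40 S1=25 S2=25 S3=25 blocked=[]
Op 2: conn=22 S1=25 S2=25 S3=7 blocked=[]
Op 3: conn=11 S1=14 S2=25 S3=7 blocked=[]
Op 4: conn=21 S1=14 S2=25 S3=7 blocked=[]
Op 5: conn=1 S1=14 S2=25 S3=-13 blocked=[3]
Op 6: conn=1 S1=14 S2=47 S3=-13 blocked=[3]
Op 7: conn=-18 S1=14 S2=28 S3=-13 blocked=[1, 2, 3]
Op 8: conn=11 S1=14 S2=28 S3=-13 blocked=[3]
Op 9: conn=24 S1=14 S2=28 S3=-13 blocked=[3]
Op 10: conn=5 S1=14 S2=28 S3=-32 blocked=[3]
Op 11: conn=0 S1=9 S2=28 S3=-32 blocked=[1, 2, 3]
Op 12: conn=0 S1=9 S2=35 S3=-32 blocked=[1, 2, 3]
Op 13: conn=0 S1=9 S2=35 S3=-24 blocked=[1, 2, 3]
Op 14: conn=24 S1=9 S2=35 S3=-24 blocked=[3]

Answer: S3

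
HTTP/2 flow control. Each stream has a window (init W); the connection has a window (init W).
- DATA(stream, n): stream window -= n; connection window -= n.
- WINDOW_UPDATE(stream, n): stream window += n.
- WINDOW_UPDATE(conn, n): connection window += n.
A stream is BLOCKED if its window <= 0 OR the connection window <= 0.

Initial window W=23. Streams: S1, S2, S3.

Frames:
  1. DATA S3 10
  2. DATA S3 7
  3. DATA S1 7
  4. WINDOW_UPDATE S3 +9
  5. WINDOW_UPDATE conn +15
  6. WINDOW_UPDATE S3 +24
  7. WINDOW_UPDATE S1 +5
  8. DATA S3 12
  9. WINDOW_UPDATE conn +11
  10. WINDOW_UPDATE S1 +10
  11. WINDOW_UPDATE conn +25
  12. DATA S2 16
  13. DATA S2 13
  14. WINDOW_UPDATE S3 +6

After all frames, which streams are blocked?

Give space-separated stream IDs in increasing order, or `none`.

Answer: S2

Derivation:
Op 1: conn=13 S1=23 S2=23 S3=13 blocked=[]
Op 2: conn=6 S1=23 S2=23 S3=6 blocked=[]
Op 3: conn=-1 S1=16 S2=23 S3=6 blocked=[1, 2, 3]
Op 4: conn=-1 S1=16 S2=23 S3=15 blocked=[1, 2, 3]
Op 5: conn=14 S1=16 S2=23 S3=15 blocked=[]
Op 6: conn=14 S1=16 S2=23 S3=39 blocked=[]
Op 7: conn=14 S1=21 S2=23 S3=39 blocked=[]
Op 8: conn=2 S1=21 S2=23 S3=27 blocked=[]
Op 9: conn=13 S1=21 S2=23 S3=27 blocked=[]
Op 10: conn=13 S1=31 S2=23 S3=27 blocked=[]
Op 11: conn=38 S1=31 S2=23 S3=27 blocked=[]
Op 12: conn=22 S1=31 S2=7 S3=27 blocked=[]
Op 13: conn=9 S1=31 S2=-6 S3=27 blocked=[2]
Op 14: conn=9 S1=31 S2=-6 S3=33 blocked=[2]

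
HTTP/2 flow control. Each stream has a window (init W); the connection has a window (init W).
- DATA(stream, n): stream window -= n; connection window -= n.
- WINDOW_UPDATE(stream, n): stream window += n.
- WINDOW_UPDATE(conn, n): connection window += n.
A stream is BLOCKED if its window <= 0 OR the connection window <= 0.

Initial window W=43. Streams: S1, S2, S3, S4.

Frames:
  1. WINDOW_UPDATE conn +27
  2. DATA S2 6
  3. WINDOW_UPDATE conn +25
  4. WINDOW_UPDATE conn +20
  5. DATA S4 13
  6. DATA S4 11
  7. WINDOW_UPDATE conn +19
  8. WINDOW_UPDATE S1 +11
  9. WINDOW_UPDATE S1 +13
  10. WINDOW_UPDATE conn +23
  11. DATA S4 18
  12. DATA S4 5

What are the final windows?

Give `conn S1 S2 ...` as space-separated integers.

Op 1: conn=70 S1=43 S2=43 S3=43 S4=43 blocked=[]
Op 2: conn=64 S1=43 S2=37 S3=43 S4=43 blocked=[]
Op 3: conn=89 S1=43 S2=37 S3=43 S4=43 blocked=[]
Op 4: conn=109 S1=43 S2=37 S3=43 S4=43 blocked=[]
Op 5: conn=96 S1=43 S2=37 S3=43 S4=30 blocked=[]
Op 6: conn=85 S1=43 S2=37 S3=43 S4=19 blocked=[]
Op 7: conn=104 S1=43 S2=37 S3=43 S4=19 blocked=[]
Op 8: conn=104 S1=54 S2=37 S3=43 S4=19 blocked=[]
Op 9: conn=104 S1=67 S2=37 S3=43 S4=19 blocked=[]
Op 10: conn=127 S1=67 S2=37 S3=43 S4=19 blocked=[]
Op 11: conn=109 S1=67 S2=37 S3=43 S4=1 blocked=[]
Op 12: conn=104 S1=67 S2=37 S3=43 S4=-4 blocked=[4]

Answer: 104 67 37 43 -4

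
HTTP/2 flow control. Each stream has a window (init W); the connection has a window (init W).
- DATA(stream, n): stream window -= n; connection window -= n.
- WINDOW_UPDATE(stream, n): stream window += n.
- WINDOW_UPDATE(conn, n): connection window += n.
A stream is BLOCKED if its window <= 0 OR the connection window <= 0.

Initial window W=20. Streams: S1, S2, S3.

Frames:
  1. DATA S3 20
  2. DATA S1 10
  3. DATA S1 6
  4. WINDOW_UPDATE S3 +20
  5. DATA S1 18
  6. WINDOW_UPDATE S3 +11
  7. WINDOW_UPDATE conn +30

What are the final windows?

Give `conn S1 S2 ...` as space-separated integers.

Op 1: conn=0 S1=20 S2=20 S3=0 blocked=[1, 2, 3]
Op 2: conn=-10 S1=10 S2=20 S3=0 blocked=[1, 2, 3]
Op 3: conn=-16 S1=4 S2=20 S3=0 blocked=[1, 2, 3]
Op 4: conn=-16 S1=4 S2=20 S3=20 blocked=[1, 2, 3]
Op 5: conn=-34 S1=-14 S2=20 S3=20 blocked=[1, 2, 3]
Op 6: conn=-34 S1=-14 S2=20 S3=31 blocked=[1, 2, 3]
Op 7: conn=-4 S1=-14 S2=20 S3=31 blocked=[1, 2, 3]

Answer: -4 -14 20 31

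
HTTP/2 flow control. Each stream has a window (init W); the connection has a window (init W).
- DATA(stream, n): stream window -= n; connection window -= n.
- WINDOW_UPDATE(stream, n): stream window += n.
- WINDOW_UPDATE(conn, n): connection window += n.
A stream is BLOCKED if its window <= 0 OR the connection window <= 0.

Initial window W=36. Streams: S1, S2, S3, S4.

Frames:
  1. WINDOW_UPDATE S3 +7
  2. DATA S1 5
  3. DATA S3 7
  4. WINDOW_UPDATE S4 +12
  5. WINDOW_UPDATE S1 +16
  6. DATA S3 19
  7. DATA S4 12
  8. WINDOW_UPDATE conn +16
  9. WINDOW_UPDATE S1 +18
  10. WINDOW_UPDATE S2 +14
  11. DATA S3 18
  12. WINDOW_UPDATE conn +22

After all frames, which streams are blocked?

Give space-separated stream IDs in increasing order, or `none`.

Op 1: conn=36 S1=36 S2=36 S3=43 S4=36 blocked=[]
Op 2: conn=31 S1=31 S2=36 S3=43 S4=36 blocked=[]
Op 3: conn=24 S1=31 S2=36 S3=36 S4=36 blocked=[]
Op 4: conn=24 S1=31 S2=36 S3=36 S4=48 blocked=[]
Op 5: conn=24 S1=47 S2=36 S3=36 S4=48 blocked=[]
Op 6: conn=5 S1=47 S2=36 S3=17 S4=48 blocked=[]
Op 7: conn=-7 S1=47 S2=36 S3=17 S4=36 blocked=[1, 2, 3, 4]
Op 8: conn=9 S1=47 S2=36 S3=17 S4=36 blocked=[]
Op 9: conn=9 S1=65 S2=36 S3=17 S4=36 blocked=[]
Op 10: conn=9 S1=65 S2=50 S3=17 S4=36 blocked=[]
Op 11: conn=-9 S1=65 S2=50 S3=-1 S4=36 blocked=[1, 2, 3, 4]
Op 12: conn=13 S1=65 S2=50 S3=-1 S4=36 blocked=[3]

Answer: S3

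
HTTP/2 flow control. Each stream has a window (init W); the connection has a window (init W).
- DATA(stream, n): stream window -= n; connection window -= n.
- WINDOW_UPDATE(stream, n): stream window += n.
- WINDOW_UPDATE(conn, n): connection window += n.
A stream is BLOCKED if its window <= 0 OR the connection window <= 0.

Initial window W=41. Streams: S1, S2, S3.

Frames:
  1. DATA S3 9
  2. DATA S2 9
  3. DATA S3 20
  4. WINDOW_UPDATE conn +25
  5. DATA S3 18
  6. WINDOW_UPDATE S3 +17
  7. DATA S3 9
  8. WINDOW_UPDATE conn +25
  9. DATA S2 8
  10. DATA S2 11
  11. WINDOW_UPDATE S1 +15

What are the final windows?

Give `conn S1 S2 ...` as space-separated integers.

Answer: 7 56 13 2

Derivation:
Op 1: conn=32 S1=41 S2=41 S3=32 blocked=[]
Op 2: conn=23 S1=41 S2=32 S3=32 blocked=[]
Op 3: conn=3 S1=41 S2=32 S3=12 blocked=[]
Op 4: conn=28 S1=41 S2=32 S3=12 blocked=[]
Op 5: conn=10 S1=41 S2=32 S3=-6 blocked=[3]
Op 6: conn=10 S1=41 S2=32 S3=11 blocked=[]
Op 7: conn=1 S1=41 S2=32 S3=2 blocked=[]
Op 8: conn=26 S1=41 S2=32 S3=2 blocked=[]
Op 9: conn=18 S1=41 S2=24 S3=2 blocked=[]
Op 10: conn=7 S1=41 S2=13 S3=2 blocked=[]
Op 11: conn=7 S1=56 S2=13 S3=2 blocked=[]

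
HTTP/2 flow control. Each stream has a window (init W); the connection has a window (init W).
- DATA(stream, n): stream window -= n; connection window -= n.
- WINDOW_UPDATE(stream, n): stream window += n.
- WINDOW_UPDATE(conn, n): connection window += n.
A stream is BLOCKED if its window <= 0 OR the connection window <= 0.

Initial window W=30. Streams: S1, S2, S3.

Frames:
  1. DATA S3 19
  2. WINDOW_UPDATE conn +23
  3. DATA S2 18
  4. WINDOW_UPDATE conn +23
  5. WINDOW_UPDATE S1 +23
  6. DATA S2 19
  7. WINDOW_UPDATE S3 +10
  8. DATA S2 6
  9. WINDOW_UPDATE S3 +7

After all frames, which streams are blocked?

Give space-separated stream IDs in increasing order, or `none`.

Op 1: conn=11 S1=30 S2=30 S3=11 blocked=[]
Op 2: conn=34 S1=30 S2=30 S3=11 blocked=[]
Op 3: conn=16 S1=30 S2=12 S3=11 blocked=[]
Op 4: conn=39 S1=30 S2=12 S3=11 blocked=[]
Op 5: conn=39 S1=53 S2=12 S3=11 blocked=[]
Op 6: conn=20 S1=53 S2=-7 S3=11 blocked=[2]
Op 7: conn=20 S1=53 S2=-7 S3=21 blocked=[2]
Op 8: conn=14 S1=53 S2=-13 S3=21 blocked=[2]
Op 9: conn=14 S1=53 S2=-13 S3=28 blocked=[2]

Answer: S2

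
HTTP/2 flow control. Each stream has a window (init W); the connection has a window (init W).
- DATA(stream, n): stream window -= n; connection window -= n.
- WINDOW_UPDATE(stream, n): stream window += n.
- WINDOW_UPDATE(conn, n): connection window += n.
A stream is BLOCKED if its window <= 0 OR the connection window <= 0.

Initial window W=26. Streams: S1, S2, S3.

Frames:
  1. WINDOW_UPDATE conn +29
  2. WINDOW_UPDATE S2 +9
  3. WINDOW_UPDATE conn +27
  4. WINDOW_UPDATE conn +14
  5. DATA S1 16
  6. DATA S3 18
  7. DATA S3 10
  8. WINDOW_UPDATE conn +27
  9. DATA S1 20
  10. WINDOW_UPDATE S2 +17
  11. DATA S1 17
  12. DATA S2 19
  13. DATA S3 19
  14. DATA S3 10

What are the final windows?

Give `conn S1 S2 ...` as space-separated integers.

Op 1: conn=55 S1=26 S2=26 S3=26 blocked=[]
Op 2: conn=55 S1=26 S2=35 S3=26 blocked=[]
Op 3: conn=82 S1=26 S2=35 S3=26 blocked=[]
Op 4: conn=96 S1=26 S2=35 S3=26 blocked=[]
Op 5: conn=80 S1=10 S2=35 S3=26 blocked=[]
Op 6: conn=62 S1=10 S2=35 S3=8 blocked=[]
Op 7: conn=52 S1=10 S2=35 S3=-2 blocked=[3]
Op 8: conn=79 S1=10 S2=35 S3=-2 blocked=[3]
Op 9: conn=59 S1=-10 S2=35 S3=-2 blocked=[1, 3]
Op 10: conn=59 S1=-10 S2=52 S3=-2 blocked=[1, 3]
Op 11: conn=42 S1=-27 S2=52 S3=-2 blocked=[1, 3]
Op 12: conn=23 S1=-27 S2=33 S3=-2 blocked=[1, 3]
Op 13: conn=4 S1=-27 S2=33 S3=-21 blocked=[1, 3]
Op 14: conn=-6 S1=-27 S2=33 S3=-31 blocked=[1, 2, 3]

Answer: -6 -27 33 -31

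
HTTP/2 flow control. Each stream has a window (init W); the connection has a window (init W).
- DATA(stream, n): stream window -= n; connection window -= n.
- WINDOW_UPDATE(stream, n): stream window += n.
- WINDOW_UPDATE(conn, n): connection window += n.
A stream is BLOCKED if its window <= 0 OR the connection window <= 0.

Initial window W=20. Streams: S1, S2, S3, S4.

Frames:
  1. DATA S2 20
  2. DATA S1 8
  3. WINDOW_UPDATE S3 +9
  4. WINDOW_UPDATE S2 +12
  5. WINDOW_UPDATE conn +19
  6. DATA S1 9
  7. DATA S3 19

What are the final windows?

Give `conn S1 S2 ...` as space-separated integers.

Answer: -17 3 12 10 20

Derivation:
Op 1: conn=0 S1=20 S2=0 S3=20 S4=20 blocked=[1, 2, 3, 4]
Op 2: conn=-8 S1=12 S2=0 S3=20 S4=20 blocked=[1, 2, 3, 4]
Op 3: conn=-8 S1=12 S2=0 S3=29 S4=20 blocked=[1, 2, 3, 4]
Op 4: conn=-8 S1=12 S2=12 S3=29 S4=20 blocked=[1, 2, 3, 4]
Op 5: conn=11 S1=12 S2=12 S3=29 S4=20 blocked=[]
Op 6: conn=2 S1=3 S2=12 S3=29 S4=20 blocked=[]
Op 7: conn=-17 S1=3 S2=12 S3=10 S4=20 blocked=[1, 2, 3, 4]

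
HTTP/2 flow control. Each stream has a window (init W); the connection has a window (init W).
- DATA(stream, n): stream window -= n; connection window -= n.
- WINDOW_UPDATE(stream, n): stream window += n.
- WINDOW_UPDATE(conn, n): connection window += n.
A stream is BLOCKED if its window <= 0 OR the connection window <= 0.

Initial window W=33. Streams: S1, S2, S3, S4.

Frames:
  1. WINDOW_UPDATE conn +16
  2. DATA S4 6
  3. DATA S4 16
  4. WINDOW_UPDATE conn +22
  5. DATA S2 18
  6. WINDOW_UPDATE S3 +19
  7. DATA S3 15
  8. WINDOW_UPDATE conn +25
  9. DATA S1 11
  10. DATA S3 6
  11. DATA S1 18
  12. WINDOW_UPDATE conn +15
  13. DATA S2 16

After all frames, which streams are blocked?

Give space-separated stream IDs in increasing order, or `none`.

Answer: S2

Derivation:
Op 1: conn=49 S1=33 S2=33 S3=33 S4=33 blocked=[]
Op 2: conn=43 S1=33 S2=33 S3=33 S4=27 blocked=[]
Op 3: conn=27 S1=33 S2=33 S3=33 S4=11 blocked=[]
Op 4: conn=49 S1=33 S2=33 S3=33 S4=11 blocked=[]
Op 5: conn=31 S1=33 S2=15 S3=33 S4=11 blocked=[]
Op 6: conn=31 S1=33 S2=15 S3=52 S4=11 blocked=[]
Op 7: conn=16 S1=33 S2=15 S3=37 S4=11 blocked=[]
Op 8: conn=41 S1=33 S2=15 S3=37 S4=11 blocked=[]
Op 9: conn=30 S1=22 S2=15 S3=37 S4=11 blocked=[]
Op 10: conn=24 S1=22 S2=15 S3=31 S4=11 blocked=[]
Op 11: conn=6 S1=4 S2=15 S3=31 S4=11 blocked=[]
Op 12: conn=21 S1=4 S2=15 S3=31 S4=11 blocked=[]
Op 13: conn=5 S1=4 S2=-1 S3=31 S4=11 blocked=[2]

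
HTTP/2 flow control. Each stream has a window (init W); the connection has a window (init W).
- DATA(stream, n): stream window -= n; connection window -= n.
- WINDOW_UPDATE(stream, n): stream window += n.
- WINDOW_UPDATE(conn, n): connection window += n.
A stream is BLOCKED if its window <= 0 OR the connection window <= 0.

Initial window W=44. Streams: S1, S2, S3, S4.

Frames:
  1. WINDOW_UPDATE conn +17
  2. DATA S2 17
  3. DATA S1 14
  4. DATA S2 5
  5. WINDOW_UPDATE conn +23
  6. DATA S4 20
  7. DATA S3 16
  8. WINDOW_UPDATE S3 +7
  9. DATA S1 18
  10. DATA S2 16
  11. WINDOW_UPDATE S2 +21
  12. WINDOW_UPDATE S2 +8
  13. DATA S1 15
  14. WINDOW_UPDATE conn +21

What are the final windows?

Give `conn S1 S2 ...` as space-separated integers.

Answer: -16 -3 35 35 24

Derivation:
Op 1: conn=61 S1=44 S2=44 S3=44 S4=44 blocked=[]
Op 2: conn=44 S1=44 S2=27 S3=44 S4=44 blocked=[]
Op 3: conn=30 S1=30 S2=27 S3=44 S4=44 blocked=[]
Op 4: conn=25 S1=30 S2=22 S3=44 S4=44 blocked=[]
Op 5: conn=48 S1=30 S2=22 S3=44 S4=44 blocked=[]
Op 6: conn=28 S1=30 S2=22 S3=44 S4=24 blocked=[]
Op 7: conn=12 S1=30 S2=22 S3=28 S4=24 blocked=[]
Op 8: conn=12 S1=30 S2=22 S3=35 S4=24 blocked=[]
Op 9: conn=-6 S1=12 S2=22 S3=35 S4=24 blocked=[1, 2, 3, 4]
Op 10: conn=-22 S1=12 S2=6 S3=35 S4=24 blocked=[1, 2, 3, 4]
Op 11: conn=-22 S1=12 S2=27 S3=35 S4=24 blocked=[1, 2, 3, 4]
Op 12: conn=-22 S1=12 S2=35 S3=35 S4=24 blocked=[1, 2, 3, 4]
Op 13: conn=-37 S1=-3 S2=35 S3=35 S4=24 blocked=[1, 2, 3, 4]
Op 14: conn=-16 S1=-3 S2=35 S3=35 S4=24 blocked=[1, 2, 3, 4]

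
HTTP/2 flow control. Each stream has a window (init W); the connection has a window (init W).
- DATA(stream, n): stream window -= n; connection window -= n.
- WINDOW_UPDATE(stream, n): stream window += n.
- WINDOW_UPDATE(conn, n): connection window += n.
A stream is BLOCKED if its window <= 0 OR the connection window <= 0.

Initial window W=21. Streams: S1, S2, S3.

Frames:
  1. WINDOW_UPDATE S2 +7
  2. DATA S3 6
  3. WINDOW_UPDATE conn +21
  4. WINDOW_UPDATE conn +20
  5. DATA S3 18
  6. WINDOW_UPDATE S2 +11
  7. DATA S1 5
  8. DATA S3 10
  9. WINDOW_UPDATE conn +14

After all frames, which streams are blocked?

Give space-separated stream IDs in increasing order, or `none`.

Op 1: conn=21 S1=21 S2=28 S3=21 blocked=[]
Op 2: conn=15 S1=21 S2=28 S3=15 blocked=[]
Op 3: conn=36 S1=21 S2=28 S3=15 blocked=[]
Op 4: conn=56 S1=21 S2=28 S3=15 blocked=[]
Op 5: conn=38 S1=21 S2=28 S3=-3 blocked=[3]
Op 6: conn=38 S1=21 S2=39 S3=-3 blocked=[3]
Op 7: conn=33 S1=16 S2=39 S3=-3 blocked=[3]
Op 8: conn=23 S1=16 S2=39 S3=-13 blocked=[3]
Op 9: conn=37 S1=16 S2=39 S3=-13 blocked=[3]

Answer: S3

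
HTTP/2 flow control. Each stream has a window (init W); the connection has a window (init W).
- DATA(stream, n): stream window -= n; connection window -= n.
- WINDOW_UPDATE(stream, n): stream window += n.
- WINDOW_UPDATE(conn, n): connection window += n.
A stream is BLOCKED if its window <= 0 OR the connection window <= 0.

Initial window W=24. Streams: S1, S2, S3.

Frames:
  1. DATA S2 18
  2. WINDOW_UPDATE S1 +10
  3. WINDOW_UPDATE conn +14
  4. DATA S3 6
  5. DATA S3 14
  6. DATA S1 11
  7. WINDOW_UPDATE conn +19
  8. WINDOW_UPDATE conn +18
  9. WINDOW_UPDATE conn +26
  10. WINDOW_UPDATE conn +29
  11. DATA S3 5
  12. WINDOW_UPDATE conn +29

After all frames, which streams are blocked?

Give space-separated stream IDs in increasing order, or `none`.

Op 1: conn=6 S1=24 S2=6 S3=24 blocked=[]
Op 2: conn=6 S1=34 S2=6 S3=24 blocked=[]
Op 3: conn=20 S1=34 S2=6 S3=24 blocked=[]
Op 4: conn=14 S1=34 S2=6 S3=18 blocked=[]
Op 5: conn=0 S1=34 S2=6 S3=4 blocked=[1, 2, 3]
Op 6: conn=-11 S1=23 S2=6 S3=4 blocked=[1, 2, 3]
Op 7: conn=8 S1=23 S2=6 S3=4 blocked=[]
Op 8: conn=26 S1=23 S2=6 S3=4 blocked=[]
Op 9: conn=52 S1=23 S2=6 S3=4 blocked=[]
Op 10: conn=81 S1=23 S2=6 S3=4 blocked=[]
Op 11: conn=76 S1=23 S2=6 S3=-1 blocked=[3]
Op 12: conn=105 S1=23 S2=6 S3=-1 blocked=[3]

Answer: S3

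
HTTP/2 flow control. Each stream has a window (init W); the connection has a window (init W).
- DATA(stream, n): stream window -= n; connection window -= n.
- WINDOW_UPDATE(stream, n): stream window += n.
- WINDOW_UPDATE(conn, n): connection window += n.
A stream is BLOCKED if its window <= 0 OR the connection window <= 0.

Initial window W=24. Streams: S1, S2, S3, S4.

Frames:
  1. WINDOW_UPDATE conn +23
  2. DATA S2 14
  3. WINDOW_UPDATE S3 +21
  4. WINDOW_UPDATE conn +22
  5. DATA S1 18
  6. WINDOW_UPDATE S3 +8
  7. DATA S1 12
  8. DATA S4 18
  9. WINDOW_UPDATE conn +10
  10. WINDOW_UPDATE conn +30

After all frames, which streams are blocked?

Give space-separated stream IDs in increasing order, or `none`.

Op 1: conn=47 S1=24 S2=24 S3=24 S4=24 blocked=[]
Op 2: conn=33 S1=24 S2=10 S3=24 S4=24 blocked=[]
Op 3: conn=33 S1=24 S2=10 S3=45 S4=24 blocked=[]
Op 4: conn=55 S1=24 S2=10 S3=45 S4=24 blocked=[]
Op 5: conn=37 S1=6 S2=10 S3=45 S4=24 blocked=[]
Op 6: conn=37 S1=6 S2=10 S3=53 S4=24 blocked=[]
Op 7: conn=25 S1=-6 S2=10 S3=53 S4=24 blocked=[1]
Op 8: conn=7 S1=-6 S2=10 S3=53 S4=6 blocked=[1]
Op 9: conn=17 S1=-6 S2=10 S3=53 S4=6 blocked=[1]
Op 10: conn=47 S1=-6 S2=10 S3=53 S4=6 blocked=[1]

Answer: S1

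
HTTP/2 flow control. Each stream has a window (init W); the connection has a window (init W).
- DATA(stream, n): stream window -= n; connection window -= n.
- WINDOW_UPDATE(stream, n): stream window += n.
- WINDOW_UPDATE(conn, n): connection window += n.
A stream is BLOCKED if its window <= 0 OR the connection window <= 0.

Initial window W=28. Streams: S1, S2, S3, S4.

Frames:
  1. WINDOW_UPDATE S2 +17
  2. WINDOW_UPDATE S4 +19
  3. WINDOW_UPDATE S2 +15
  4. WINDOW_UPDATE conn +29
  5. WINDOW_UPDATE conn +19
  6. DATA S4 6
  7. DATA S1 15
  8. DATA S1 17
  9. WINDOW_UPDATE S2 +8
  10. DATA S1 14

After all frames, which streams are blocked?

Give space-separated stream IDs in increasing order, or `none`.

Answer: S1

Derivation:
Op 1: conn=28 S1=28 S2=45 S3=28 S4=28 blocked=[]
Op 2: conn=28 S1=28 S2=45 S3=28 S4=47 blocked=[]
Op 3: conn=28 S1=28 S2=60 S3=28 S4=47 blocked=[]
Op 4: conn=57 S1=28 S2=60 S3=28 S4=47 blocked=[]
Op 5: conn=76 S1=28 S2=60 S3=28 S4=47 blocked=[]
Op 6: conn=70 S1=28 S2=60 S3=28 S4=41 blocked=[]
Op 7: conn=55 S1=13 S2=60 S3=28 S4=41 blocked=[]
Op 8: conn=38 S1=-4 S2=60 S3=28 S4=41 blocked=[1]
Op 9: conn=38 S1=-4 S2=68 S3=28 S4=41 blocked=[1]
Op 10: conn=24 S1=-18 S2=68 S3=28 S4=41 blocked=[1]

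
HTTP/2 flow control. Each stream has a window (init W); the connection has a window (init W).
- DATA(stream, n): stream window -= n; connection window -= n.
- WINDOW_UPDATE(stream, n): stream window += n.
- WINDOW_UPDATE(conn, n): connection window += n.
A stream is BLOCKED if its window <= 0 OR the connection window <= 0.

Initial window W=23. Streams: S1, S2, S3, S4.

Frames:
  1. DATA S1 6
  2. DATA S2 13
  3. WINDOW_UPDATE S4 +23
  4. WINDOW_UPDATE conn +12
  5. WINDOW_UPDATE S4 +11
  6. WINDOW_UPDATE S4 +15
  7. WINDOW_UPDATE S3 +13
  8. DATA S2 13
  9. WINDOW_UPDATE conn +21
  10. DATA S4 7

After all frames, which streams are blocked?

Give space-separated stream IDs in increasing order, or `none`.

Answer: S2

Derivation:
Op 1: conn=17 S1=17 S2=23 S3=23 S4=23 blocked=[]
Op 2: conn=4 S1=17 S2=10 S3=23 S4=23 blocked=[]
Op 3: conn=4 S1=17 S2=10 S3=23 S4=46 blocked=[]
Op 4: conn=16 S1=17 S2=10 S3=23 S4=46 blocked=[]
Op 5: conn=16 S1=17 S2=10 S3=23 S4=57 blocked=[]
Op 6: conn=16 S1=17 S2=10 S3=23 S4=72 blocked=[]
Op 7: conn=16 S1=17 S2=10 S3=36 S4=72 blocked=[]
Op 8: conn=3 S1=17 S2=-3 S3=36 S4=72 blocked=[2]
Op 9: conn=24 S1=17 S2=-3 S3=36 S4=72 blocked=[2]
Op 10: conn=17 S1=17 S2=-3 S3=36 S4=65 blocked=[2]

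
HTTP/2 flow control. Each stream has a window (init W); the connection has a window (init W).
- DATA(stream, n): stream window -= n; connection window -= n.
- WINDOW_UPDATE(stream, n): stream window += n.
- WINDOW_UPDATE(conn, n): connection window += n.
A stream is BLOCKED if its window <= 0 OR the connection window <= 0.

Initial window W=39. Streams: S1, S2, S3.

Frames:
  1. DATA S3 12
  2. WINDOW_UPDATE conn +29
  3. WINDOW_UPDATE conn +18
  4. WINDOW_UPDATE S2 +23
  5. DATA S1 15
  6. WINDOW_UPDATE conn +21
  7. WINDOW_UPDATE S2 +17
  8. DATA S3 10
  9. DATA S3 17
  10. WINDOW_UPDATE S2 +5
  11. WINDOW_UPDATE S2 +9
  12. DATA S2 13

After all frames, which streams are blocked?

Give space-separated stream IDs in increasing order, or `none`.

Answer: S3

Derivation:
Op 1: conn=27 S1=39 S2=39 S3=27 blocked=[]
Op 2: conn=56 S1=39 S2=39 S3=27 blocked=[]
Op 3: conn=74 S1=39 S2=39 S3=27 blocked=[]
Op 4: conn=74 S1=39 S2=62 S3=27 blocked=[]
Op 5: conn=59 S1=24 S2=62 S3=27 blocked=[]
Op 6: conn=80 S1=24 S2=62 S3=27 blocked=[]
Op 7: conn=80 S1=24 S2=79 S3=27 blocked=[]
Op 8: conn=70 S1=24 S2=79 S3=17 blocked=[]
Op 9: conn=53 S1=24 S2=79 S3=0 blocked=[3]
Op 10: conn=53 S1=24 S2=84 S3=0 blocked=[3]
Op 11: conn=53 S1=24 S2=93 S3=0 blocked=[3]
Op 12: conn=40 S1=24 S2=80 S3=0 blocked=[3]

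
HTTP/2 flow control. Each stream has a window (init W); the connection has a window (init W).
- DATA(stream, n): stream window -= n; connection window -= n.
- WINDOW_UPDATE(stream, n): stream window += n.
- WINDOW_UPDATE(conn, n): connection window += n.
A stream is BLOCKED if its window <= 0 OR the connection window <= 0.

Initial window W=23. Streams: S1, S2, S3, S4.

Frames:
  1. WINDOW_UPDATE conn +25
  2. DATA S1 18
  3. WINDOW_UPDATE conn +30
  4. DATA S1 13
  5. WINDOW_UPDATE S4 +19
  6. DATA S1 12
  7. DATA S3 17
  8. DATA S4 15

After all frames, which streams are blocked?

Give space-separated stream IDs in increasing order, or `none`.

Op 1: conn=48 S1=23 S2=23 S3=23 S4=23 blocked=[]
Op 2: conn=30 S1=5 S2=23 S3=23 S4=23 blocked=[]
Op 3: conn=60 S1=5 S2=23 S3=23 S4=23 blocked=[]
Op 4: conn=47 S1=-8 S2=23 S3=23 S4=23 blocked=[1]
Op 5: conn=47 S1=-8 S2=23 S3=23 S4=42 blocked=[1]
Op 6: conn=35 S1=-20 S2=23 S3=23 S4=42 blocked=[1]
Op 7: conn=18 S1=-20 S2=23 S3=6 S4=42 blocked=[1]
Op 8: conn=3 S1=-20 S2=23 S3=6 S4=27 blocked=[1]

Answer: S1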